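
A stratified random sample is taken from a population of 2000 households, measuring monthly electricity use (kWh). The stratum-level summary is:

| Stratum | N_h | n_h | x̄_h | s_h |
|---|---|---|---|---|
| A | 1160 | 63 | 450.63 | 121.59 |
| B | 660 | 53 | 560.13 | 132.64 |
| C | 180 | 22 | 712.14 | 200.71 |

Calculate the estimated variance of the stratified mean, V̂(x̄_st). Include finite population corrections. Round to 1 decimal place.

V̂(x̄_st) ≈ 120.9

V̂(x̄_st) = Σ W_h² (1 − n_h/N_h) s_h²/n_h, with W_h = N_h/N and N = 2000:
  stratum A: (1160/2000)²·(1 − 63/1160)·121.59²/63 = 74.6552
  stratum B: (660/2000)²·(1 − 53/660)·132.64²/53 = 33.2465
  stratum C: (180/2000)²·(1 − 22/180)·200.71²/22 = 13.0192
V̂(x̄_st) = 120.921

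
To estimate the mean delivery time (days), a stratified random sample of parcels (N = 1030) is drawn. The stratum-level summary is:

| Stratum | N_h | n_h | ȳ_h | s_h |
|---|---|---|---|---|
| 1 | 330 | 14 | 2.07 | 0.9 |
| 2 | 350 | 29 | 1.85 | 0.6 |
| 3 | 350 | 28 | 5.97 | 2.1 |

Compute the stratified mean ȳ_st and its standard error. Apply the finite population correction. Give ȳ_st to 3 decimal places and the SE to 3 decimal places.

ȳ_st ≈ 3.320, SE ≈ 0.154

ȳ_st = Σ W_h ȳ_h = (330·2.07 + 350·1.85 + 350·5.97)/1030 = 3.32049
V̂(ȳ_st) = Σ W_h² (1 − n_h/N_h) s_h²/n_h, with W_h = N_h/N and N = 1030:
  stratum 1: (330/1030)²·(1 − 14/330)·0.9²/14 = 0.005687
  stratum 2: (350/1030)²·(1 − 29/350)·0.6²/29 = 0.00131463
  stratum 3: (350/1030)²·(1 − 28/350)·2.1²/28 = 0.0167313
V̂(ȳ_st) = 0.0237329
SE(ȳ_st) = √0.0237329 = 0.154055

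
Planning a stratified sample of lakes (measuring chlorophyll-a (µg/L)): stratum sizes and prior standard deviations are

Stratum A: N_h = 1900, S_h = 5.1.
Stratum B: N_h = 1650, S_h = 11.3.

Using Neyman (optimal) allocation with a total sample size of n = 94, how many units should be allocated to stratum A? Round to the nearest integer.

Neyman allocation: n_h = n · N_h S_h / Σ N_i S_i, with n = 94.
  stratum A: N_h·S_h = 1900·5.1 = 9690.00
  stratum B: N_h·S_h = 1650·11.3 = 18645.00
Σ N_h S_h = 28335.00
n for stratum A = 94·9690.00/28335.00 = 32.146 → 32

32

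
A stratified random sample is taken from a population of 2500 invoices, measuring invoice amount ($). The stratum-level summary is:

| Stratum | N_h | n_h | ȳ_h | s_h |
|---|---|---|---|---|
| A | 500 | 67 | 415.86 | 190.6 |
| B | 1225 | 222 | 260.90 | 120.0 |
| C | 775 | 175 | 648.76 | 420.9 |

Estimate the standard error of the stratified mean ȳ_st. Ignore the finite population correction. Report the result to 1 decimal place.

V̂(ȳ_st) = Σ W_h² s_h²/n_h, with W_h = N_h/N and N = 2500:
  stratum A: (500/2500)²·190.6²/67 = 21.6886
  stratum B: (1225/2500)²·120.0²/222 = 15.5741
  stratum C: (775/2500)²·420.9²/175 = 97.2844
V̂(ȳ_st) = 134.547
SE(ȳ_st) = √134.547 = 11.5994

SE(ȳ_st) ≈ 11.6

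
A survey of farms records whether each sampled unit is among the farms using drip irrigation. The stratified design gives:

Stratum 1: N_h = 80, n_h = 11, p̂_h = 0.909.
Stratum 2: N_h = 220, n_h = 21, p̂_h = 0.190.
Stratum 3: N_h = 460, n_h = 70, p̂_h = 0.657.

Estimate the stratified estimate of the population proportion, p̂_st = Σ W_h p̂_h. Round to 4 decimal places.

N = 760; stratum weights W_h = N_h/N.
p̂_st = Σ W_h p̂_h = (80·0.909 + 220·0.190 + 460·0.657)/760 = 0.54834

p̂_st ≈ 0.5483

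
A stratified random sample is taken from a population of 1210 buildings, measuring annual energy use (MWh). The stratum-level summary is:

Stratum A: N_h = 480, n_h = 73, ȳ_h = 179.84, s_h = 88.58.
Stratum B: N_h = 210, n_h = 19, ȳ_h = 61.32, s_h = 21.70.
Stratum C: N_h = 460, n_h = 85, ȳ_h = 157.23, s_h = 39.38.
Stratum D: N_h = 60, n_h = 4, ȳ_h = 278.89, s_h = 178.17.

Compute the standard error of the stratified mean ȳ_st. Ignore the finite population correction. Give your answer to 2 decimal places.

SE(ȳ_st) ≈ 6.31

V̂(ȳ_st) = Σ W_h² s_h²/n_h, with W_h = N_h/N and N = 1210:
  stratum A: (480/1210)²·88.58²/73 = 16.9145
  stratum B: (210/1210)²·21.70²/19 = 0.746507
  stratum C: (460/1210)²·39.38²/85 = 2.6368
  stratum D: (60/1210)²·178.17²/4 = 19.5138
V̂(ȳ_st) = 39.8116
SE(ȳ_st) = √39.8116 = 6.30964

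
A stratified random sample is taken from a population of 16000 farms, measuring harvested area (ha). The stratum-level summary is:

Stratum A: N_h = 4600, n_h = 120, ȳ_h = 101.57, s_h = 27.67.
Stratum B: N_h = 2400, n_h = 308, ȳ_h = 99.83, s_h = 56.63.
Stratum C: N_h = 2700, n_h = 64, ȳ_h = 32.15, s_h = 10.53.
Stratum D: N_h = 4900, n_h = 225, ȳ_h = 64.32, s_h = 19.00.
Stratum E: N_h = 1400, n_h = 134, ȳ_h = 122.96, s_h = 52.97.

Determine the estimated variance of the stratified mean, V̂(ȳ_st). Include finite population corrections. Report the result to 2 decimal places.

V̂(ȳ_st) = Σ W_h² (1 − n_h/N_h) s_h²/n_h, with W_h = N_h/N and N = 16000:
  stratum A: (4600/16000)²·(1 − 120/4600)·27.67²/120 = 0.513609
  stratum B: (2400/16000)²·(1 − 308/2400)·56.63²/308 = 0.204209
  stratum C: (2700/16000)²·(1 − 64/2700)·10.53²/64 = 0.0481666
  stratum D: (4900/16000)²·(1 − 225/4900)·19.00²/225 = 0.14357
  stratum E: (1400/16000)²·(1 − 134/1400)·52.97²/134 = 0.14497
V̂(ȳ_st) = 1.05452

V̂(ȳ_st) ≈ 1.05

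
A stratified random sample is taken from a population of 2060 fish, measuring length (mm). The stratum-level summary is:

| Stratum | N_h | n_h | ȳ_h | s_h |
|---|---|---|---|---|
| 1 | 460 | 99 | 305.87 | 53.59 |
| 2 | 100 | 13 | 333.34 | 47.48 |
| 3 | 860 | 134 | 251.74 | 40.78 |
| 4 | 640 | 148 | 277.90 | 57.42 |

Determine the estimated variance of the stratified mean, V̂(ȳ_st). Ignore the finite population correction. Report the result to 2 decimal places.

V̂(ȳ_st) ≈ 6.17

V̂(ȳ_st) = Σ W_h² s_h²/n_h, with W_h = N_h/N and N = 2060:
  stratum 1: (460/2060)²·53.59²/99 = 1.44648
  stratum 2: (100/2060)²·47.48²/13 = 0.408643
  stratum 3: (860/2060)²·40.78²/134 = 2.16298
  stratum 4: (640/2060)²·57.42²/148 = 2.15026
V̂(ȳ_st) = 6.16836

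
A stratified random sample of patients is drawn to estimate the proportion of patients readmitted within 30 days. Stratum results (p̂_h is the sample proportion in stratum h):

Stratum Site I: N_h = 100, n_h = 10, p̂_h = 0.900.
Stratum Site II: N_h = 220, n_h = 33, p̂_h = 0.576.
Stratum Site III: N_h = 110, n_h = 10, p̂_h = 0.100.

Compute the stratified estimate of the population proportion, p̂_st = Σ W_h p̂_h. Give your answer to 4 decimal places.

N = 430; stratum weights W_h = N_h/N.
p̂_st = Σ W_h p̂_h = (100·0.900 + 220·0.576 + 110·0.100)/430 = 0.52958

p̂_st ≈ 0.5296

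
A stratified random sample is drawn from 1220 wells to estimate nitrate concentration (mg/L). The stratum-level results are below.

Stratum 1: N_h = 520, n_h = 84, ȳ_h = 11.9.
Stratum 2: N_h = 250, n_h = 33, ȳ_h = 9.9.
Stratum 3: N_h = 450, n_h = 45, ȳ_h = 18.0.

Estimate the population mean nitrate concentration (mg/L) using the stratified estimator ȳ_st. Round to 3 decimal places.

ȳ_st ≈ 13.740

N = Σ N_h = 1220. Stratum weights W_h = N_h/N.
ȳ_st = (520·11.9 + 250·9.9 + 450·18.0) / 1220 = 13.74016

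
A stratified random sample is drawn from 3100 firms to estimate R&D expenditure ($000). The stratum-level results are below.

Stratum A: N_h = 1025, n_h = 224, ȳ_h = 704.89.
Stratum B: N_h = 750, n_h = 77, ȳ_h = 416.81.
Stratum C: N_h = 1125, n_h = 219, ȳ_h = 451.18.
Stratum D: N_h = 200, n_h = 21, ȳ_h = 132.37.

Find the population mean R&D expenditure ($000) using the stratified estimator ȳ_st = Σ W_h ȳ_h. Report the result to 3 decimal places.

ȳ_st ≈ 506.184

N = Σ N_h = 3100. Stratum weights W_h = N_h/N.
ȳ_st = (1025·704.89 + 750·416.81 + 1125·451.18 + 200·132.37) / 3100 = 506.18427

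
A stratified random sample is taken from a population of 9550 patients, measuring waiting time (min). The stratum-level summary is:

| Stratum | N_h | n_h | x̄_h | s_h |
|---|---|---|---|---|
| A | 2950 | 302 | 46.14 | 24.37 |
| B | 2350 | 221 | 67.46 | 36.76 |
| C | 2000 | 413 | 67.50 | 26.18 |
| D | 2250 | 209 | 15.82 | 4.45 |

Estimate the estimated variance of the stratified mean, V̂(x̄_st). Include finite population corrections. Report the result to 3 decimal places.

V̂(x̄_st) = Σ W_h² (1 − n_h/N_h) s_h²/n_h, with W_h = N_h/N and N = 9550:
  stratum A: (2950/9550)²·(1 − 302/2950)·24.37²/302 = 0.168437
  stratum B: (2350/9550)²·(1 − 221/2350)·36.76²/221 = 0.335425
  stratum C: (2000/9550)²·(1 − 413/2000)·26.18²/413 = 0.057755
  stratum D: (2250/9550)²·(1 − 209/2250)·4.45²/209 = 0.00477081
V̂(x̄_st) = 0.566388

V̂(x̄_st) ≈ 0.566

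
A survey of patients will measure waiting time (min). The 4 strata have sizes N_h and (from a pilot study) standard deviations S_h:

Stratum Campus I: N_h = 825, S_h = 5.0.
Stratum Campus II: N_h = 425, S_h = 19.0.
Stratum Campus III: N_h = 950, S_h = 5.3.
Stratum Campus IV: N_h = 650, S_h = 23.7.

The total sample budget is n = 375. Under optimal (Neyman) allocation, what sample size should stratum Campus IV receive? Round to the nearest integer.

Neyman allocation: n_h = n · N_h S_h / Σ N_i S_i, with n = 375.
  stratum Campus I: N_h·S_h = 825·5.0 = 4125.00
  stratum Campus II: N_h·S_h = 425·19.0 = 8075.00
  stratum Campus III: N_h·S_h = 950·5.3 = 5035.00
  stratum Campus IV: N_h·S_h = 650·23.7 = 15405.00
Σ N_h S_h = 32640.00
n for stratum Campus IV = 375·15405.00/32640.00 = 176.988 → 177

177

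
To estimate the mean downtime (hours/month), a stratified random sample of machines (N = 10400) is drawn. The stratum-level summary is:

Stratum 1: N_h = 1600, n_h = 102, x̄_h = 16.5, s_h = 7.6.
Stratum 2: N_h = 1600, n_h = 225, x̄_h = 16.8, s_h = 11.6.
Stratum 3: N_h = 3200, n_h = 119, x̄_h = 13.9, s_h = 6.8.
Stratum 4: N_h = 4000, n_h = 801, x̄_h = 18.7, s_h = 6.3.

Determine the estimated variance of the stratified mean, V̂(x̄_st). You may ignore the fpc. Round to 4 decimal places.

V̂(x̄_st) ≈ 0.0717

V̂(x̄_st) = Σ W_h² s_h²/n_h, with W_h = N_h/N and N = 10400:
  stratum 1: (1600/10400)²·7.6²/102 = 0.0134029
  stratum 2: (1600/10400)²·11.6²/225 = 0.0141549
  stratum 3: (3200/10400)²·6.8²/119 = 0.0367878
  stratum 4: (4000/10400)²·6.3²/801 = 0.00732996
V̂(x̄_st) = 0.0716756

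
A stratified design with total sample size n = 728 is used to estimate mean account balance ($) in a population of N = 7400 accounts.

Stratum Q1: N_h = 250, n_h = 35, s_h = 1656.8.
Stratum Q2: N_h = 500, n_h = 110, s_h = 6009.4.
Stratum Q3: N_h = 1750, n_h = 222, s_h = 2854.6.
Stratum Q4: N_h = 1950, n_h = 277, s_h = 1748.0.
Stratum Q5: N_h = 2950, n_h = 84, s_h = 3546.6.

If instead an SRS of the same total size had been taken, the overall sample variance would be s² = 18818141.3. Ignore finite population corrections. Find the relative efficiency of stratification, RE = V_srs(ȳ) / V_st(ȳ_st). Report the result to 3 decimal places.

V̂(ȳ_st) = Σ W_h² s_h²/n_h, with W_h = N_h/N and N = 7400:
  stratum Q1: (250/7400)²·1656.8²/35 = 89.5135
  stratum Q2: (500/7400)²·6009.4²/110 = 1498.81
  stratum Q3: (1750/7400)²·2854.6²/222 = 2052.82
  stratum Q4: (1950/7400)²·1748.0²/277 = 765.965
  stratum Q5: (2950/7400)²·3546.6²/84 = 23797.2
V_st = 28204.3
V_srs = s²/n = 18818141.3/728 = 25849.1
Relative efficiency = V_srs / V_st = 25849.1/28204.3 = 0.9165

RE ≈ 0.916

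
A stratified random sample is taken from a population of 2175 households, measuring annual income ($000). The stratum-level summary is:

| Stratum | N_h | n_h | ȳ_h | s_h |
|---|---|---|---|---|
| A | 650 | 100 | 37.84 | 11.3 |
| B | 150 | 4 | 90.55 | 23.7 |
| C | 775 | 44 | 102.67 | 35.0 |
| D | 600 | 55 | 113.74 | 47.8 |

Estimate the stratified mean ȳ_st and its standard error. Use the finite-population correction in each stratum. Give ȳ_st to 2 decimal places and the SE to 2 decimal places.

ȳ_st ≈ 85.51, SE ≈ 2.64

ȳ_st = Σ W_h ȳ_h = (650·37.84 + 150·90.55 + 775·102.67 + 600·113.74)/2175 = 85.51345
V̂(ȳ_st) = Σ W_h² (1 − n_h/N_h) s_h²/n_h, with W_h = N_h/N and N = 2175:
  stratum A: (650/2175)²·(1 − 100/650)·11.3²/100 = 0.0964971
  stratum B: (150/2175)²·(1 − 4/150)·23.7²/4 = 0.650073
  stratum C: (775/2175)²·(1 − 44/775)·35.0²/44 = 3.33414
  stratum D: (600/2175)²·(1 − 55/600)·47.8²/55 = 2.87159
V̂(ȳ_st) = 6.9523
SE(ȳ_st) = √6.9523 = 2.63672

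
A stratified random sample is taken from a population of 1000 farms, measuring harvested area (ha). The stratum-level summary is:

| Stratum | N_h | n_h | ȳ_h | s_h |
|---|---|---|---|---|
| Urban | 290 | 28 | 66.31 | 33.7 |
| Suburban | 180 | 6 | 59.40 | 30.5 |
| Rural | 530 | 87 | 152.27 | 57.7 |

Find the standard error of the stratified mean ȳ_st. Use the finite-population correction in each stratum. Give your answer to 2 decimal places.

SE(ȳ_st) ≈ 4.11

V̂(ȳ_st) = Σ W_h² (1 − n_h/N_h) s_h²/n_h, with W_h = N_h/N and N = 1000:
  stratum Urban: (290/1000)²·(1 − 28/290)·33.7²/28 = 3.08178
  stratum Suburban: (180/1000)²·(1 − 6/180)·30.5²/6 = 4.8559
  stratum Rural: (530/1000)²·(1 − 87/530)·57.7²/87 = 8.98487
V̂(ȳ_st) = 16.9226
SE(ȳ_st) = √16.9226 = 4.1137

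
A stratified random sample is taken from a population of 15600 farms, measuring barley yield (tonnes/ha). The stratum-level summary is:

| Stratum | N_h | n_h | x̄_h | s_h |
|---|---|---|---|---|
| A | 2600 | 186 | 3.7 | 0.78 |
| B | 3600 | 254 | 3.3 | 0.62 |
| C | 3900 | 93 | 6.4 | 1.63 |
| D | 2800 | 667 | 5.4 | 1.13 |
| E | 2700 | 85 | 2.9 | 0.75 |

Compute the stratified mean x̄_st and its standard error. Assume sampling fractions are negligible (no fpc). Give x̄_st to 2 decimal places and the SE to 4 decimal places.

x̄_st ≈ 4.45, SE ≈ 0.0471

x̄_st = Σ W_h x̄_h = (2600·3.7 + 3600·3.3 + 3900·6.4 + 2800·5.4 + 2700·2.9)/15600 = 4.44936
V̂(x̄_st) = Σ W_h² s_h²/n_h, with W_h = N_h/N and N = 15600:
  stratum A: (2600/15600)²·0.78²/186 = 9.08602e-05
  stratum B: (3600/15600)²·0.62²/254 = 8.05945e-05
  stratum C: (3900/15600)²·1.63²/93 = 0.00178555
  stratum D: (2800/15600)²·1.13²/667 = 6.16734e-05
  stratum E: (2700/15600)²·0.75²/85 = 0.000198236
V̂(x̄_st) = 0.00221691
SE(x̄_st) = √0.00221691 = 0.0470841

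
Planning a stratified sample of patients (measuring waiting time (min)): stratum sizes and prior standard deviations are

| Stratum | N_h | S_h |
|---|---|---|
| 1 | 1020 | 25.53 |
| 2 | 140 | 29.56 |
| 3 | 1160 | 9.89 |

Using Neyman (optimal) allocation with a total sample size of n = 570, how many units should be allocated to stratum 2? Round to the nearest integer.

57

Neyman allocation: n_h = n · N_h S_h / Σ N_i S_i, with n = 570.
  stratum 1: N_h·S_h = 1020·25.53 = 26040.60
  stratum 2: N_h·S_h = 140·29.56 = 4138.40
  stratum 3: N_h·S_h = 1160·9.89 = 11472.40
Σ N_h S_h = 41651.40
n for stratum 2 = 570·4138.40/41651.40 = 56.634 → 57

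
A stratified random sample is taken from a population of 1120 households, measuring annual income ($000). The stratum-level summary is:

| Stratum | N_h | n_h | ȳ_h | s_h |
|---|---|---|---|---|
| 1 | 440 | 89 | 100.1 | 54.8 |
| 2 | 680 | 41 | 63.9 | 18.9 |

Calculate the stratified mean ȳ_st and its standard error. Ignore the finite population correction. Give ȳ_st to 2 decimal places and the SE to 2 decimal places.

ȳ_st ≈ 78.12, SE ≈ 2.90

ȳ_st = Σ W_h ȳ_h = (440·100.1 + 680·63.9)/1120 = 78.12143
V̂(ȳ_st) = Σ W_h² s_h²/n_h, with W_h = N_h/N and N = 1120:
  stratum 1: (440/1120)²·54.8²/89 = 5.20763
  stratum 2: (680/1120)²·18.9²/41 = 3.2116
V̂(ȳ_st) = 8.41923
SE(ȳ_st) = √8.41923 = 2.90159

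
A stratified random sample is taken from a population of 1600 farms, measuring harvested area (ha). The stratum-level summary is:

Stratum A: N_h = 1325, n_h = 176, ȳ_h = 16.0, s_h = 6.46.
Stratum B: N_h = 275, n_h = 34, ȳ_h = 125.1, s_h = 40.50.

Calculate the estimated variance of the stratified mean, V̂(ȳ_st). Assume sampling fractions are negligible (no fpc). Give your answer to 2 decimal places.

V̂(ȳ_st) ≈ 1.59

V̂(ȳ_st) = Σ W_h² s_h²/n_h, with W_h = N_h/N and N = 1600:
  stratum A: (1325/1600)²·6.46²/176 = 0.162609
  stratum B: (275/1600)²·40.50²/34 = 1.42514
V̂(ȳ_st) = 1.58775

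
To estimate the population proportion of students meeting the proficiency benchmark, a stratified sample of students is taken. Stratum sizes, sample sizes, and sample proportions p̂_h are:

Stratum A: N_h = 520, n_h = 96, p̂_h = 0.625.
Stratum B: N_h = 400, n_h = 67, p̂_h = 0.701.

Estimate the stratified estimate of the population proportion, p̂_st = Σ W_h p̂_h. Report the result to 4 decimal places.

N = 920; stratum weights W_h = N_h/N.
p̂_st = Σ W_h p̂_h = (520·0.625 + 400·0.701)/920 = 0.65804

p̂_st ≈ 0.6580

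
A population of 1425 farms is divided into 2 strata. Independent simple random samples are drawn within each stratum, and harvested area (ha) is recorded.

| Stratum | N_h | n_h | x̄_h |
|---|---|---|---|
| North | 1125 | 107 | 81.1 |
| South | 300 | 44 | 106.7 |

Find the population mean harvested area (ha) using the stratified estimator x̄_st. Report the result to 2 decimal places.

x̄_st ≈ 86.49

N = Σ N_h = 1425. Stratum weights W_h = N_h/N.
x̄_st = (1125·81.1 + 300·106.7) / 1425 = 86.4895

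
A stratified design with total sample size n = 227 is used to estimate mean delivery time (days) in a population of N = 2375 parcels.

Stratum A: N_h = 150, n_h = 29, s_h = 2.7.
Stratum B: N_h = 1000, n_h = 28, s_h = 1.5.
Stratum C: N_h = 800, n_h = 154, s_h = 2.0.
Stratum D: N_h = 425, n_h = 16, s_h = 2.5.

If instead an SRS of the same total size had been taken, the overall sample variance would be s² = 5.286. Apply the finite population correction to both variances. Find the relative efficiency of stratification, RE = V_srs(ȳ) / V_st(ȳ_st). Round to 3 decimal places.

V̂(ȳ_st) = Σ W_h² (1 − n_h/N_h) s_h²/n_h, with W_h = N_h/N and N = 2375:
  stratum A: (150/2375)²·(1 − 29/150)·2.7²/29 = 0.00080887
  stratum B: (1000/2375)²·(1 − 28/1000)·1.5²/28 = 0.0138472
  stratum C: (800/2375)²·(1 − 154/800)·2.0²/154 = 0.00237977
  stratum D: (425/2375)²·(1 − 16/425)·2.5²/16 = 0.0120377
V_st = 0.0290736
V_srs = (1 − 227/2375)·5.286/227 = 0.0210607
Relative efficiency = V_srs / V_st = 0.0210607/0.0290736 = 0.7244

RE ≈ 0.724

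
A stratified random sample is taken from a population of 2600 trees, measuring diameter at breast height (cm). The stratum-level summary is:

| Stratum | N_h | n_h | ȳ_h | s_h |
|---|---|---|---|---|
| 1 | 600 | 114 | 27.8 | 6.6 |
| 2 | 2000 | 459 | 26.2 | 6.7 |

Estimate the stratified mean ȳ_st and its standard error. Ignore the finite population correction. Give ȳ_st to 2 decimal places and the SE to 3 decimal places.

ȳ_st ≈ 26.57, SE ≈ 0.280

ȳ_st = Σ W_h ȳ_h = (600·27.8 + 2000·26.2)/2600 = 26.56923
V̂(ȳ_st) = Σ W_h² s_h²/n_h, with W_h = N_h/N and N = 2600:
  stratum 1: (600/2600)²·6.6²/114 = 0.0203488
  stratum 2: (2000/2600)²·6.7²/459 = 0.0578696
V̂(ȳ_st) = 0.0782184
SE(ȳ_st) = √0.0782184 = 0.279675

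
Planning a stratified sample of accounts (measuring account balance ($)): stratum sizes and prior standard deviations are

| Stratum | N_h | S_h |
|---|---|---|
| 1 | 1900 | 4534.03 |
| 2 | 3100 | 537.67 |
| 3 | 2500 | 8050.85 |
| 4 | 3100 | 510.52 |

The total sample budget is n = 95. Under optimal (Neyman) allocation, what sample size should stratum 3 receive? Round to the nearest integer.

Neyman allocation: n_h = n · N_h S_h / Σ N_i S_i, with n = 95.
  stratum 1: N_h·S_h = 1900·4534.03 = 8614657.00
  stratum 2: N_h·S_h = 3100·537.67 = 1666777.00
  stratum 3: N_h·S_h = 2500·8050.85 = 20127125.00
  stratum 4: N_h·S_h = 3100·510.52 = 1582612.00
Σ N_h S_h = 31991171.00
n for stratum 3 = 95·20127125.00/31991171.00 = 59.769 → 60

60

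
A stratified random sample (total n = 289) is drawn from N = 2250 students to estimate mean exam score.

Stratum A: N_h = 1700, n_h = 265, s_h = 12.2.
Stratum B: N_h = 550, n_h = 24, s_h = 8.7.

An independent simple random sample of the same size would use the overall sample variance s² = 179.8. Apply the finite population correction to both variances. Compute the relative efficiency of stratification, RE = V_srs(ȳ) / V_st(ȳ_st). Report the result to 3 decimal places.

RE ≈ 1.203

V̂(ȳ_st) = Σ W_h² (1 − n_h/N_h) s_h²/n_h, with W_h = N_h/N and N = 2250:
  stratum A: (1700/2250)²·(1 − 265/1700)·12.2²/265 = 0.270651
  stratum B: (550/2250)²·(1 − 24/550)·8.7²/24 = 0.180223
V_st = 0.450874
V_srs = (1 − 289/2250)·179.8/289 = 0.542234
Relative efficiency = V_srs / V_st = 0.542234/0.450874 = 1.2026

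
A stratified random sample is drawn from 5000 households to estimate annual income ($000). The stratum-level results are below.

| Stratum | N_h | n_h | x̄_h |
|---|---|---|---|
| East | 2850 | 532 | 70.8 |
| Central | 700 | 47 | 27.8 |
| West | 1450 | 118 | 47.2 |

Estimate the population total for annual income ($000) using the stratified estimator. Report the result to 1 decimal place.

τ̂_st = Σ N_h x̄_h = 2850·70.8 + 700·27.8 + 1450·47.2 = 289680.0

τ̂_st ≈ 289680.0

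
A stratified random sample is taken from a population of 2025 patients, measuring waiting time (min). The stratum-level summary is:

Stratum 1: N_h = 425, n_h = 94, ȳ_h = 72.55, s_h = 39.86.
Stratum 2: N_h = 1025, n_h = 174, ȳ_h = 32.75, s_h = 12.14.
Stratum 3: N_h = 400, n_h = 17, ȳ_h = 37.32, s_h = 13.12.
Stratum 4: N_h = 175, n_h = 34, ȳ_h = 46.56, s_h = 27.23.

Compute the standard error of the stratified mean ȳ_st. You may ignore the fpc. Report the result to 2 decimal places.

SE(ȳ_st) ≈ 1.23

V̂(ȳ_st) = Σ W_h² s_h²/n_h, with W_h = N_h/N and N = 2025:
  stratum 1: (425/2025)²·39.86²/94 = 0.744517
  stratum 2: (1025/2025)²·12.14²/174 = 0.217013
  stratum 3: (400/2025)²·13.12²/17 = 0.395083
  stratum 4: (175/2025)²·27.23²/34 = 0.16287
V̂(ȳ_st) = 1.51948
SE(ȳ_st) = √1.51948 = 1.23267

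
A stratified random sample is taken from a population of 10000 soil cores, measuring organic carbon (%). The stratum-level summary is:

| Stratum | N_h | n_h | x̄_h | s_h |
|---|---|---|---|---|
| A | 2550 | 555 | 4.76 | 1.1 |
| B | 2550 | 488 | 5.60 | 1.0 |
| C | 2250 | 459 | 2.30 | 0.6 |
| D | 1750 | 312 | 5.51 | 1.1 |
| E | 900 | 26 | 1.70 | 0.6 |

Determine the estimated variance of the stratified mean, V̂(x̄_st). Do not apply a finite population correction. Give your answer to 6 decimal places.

V̂(x̄_st) = Σ W_h² s_h²/n_h, with W_h = N_h/N and N = 10000:
  stratum A: (2550/10000)²·1.1²/555 = 0.000141766
  stratum B: (2550/10000)²·1.0²/488 = 0.000133248
  stratum C: (2250/10000)²·0.6²/459 = 3.97059e-05
  stratum D: (1750/10000)²·1.1²/312 = 0.00011877
  stratum E: (900/10000)²·0.6²/26 = 0.000112154
V̂(x̄_st) = 0.000545644

V̂(x̄_st) ≈ 0.000546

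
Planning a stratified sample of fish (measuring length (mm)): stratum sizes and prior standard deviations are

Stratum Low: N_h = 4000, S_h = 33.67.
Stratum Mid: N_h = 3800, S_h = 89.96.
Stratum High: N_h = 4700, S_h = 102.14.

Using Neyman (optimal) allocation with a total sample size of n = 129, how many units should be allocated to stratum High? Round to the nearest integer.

65

Neyman allocation: n_h = n · N_h S_h / Σ N_i S_i, with n = 129.
  stratum Low: N_h·S_h = 4000·33.67 = 134680.00
  stratum Mid: N_h·S_h = 3800·89.96 = 341848.00
  stratum High: N_h·S_h = 4700·102.14 = 480058.00
Σ N_h S_h = 956586.00
n for stratum High = 129·480058.00/956586.00 = 64.738 → 65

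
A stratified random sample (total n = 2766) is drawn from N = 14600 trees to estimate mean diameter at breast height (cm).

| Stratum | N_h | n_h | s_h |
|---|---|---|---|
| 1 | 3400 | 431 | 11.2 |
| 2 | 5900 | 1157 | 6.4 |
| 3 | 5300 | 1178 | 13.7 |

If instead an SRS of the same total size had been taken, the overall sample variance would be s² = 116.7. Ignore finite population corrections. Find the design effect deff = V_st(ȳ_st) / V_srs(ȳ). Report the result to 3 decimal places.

V̂(ȳ_st) = Σ W_h² s_h²/n_h, with W_h = N_h/N and N = 14600:
  stratum 1: (3400/14600)²·11.2²/431 = 0.0157838
  stratum 2: (5900/14600)²·6.4²/1157 = 0.00578129
  stratum 3: (5300/14600)²·13.7²/1178 = 0.0209963
V_st = 0.0425613
V_srs = s²/n = 116.7/2766 = 0.0421909
deff = V_st / V_srs = 0.0425613/0.0421909 = 1.0088

deff ≈ 1.009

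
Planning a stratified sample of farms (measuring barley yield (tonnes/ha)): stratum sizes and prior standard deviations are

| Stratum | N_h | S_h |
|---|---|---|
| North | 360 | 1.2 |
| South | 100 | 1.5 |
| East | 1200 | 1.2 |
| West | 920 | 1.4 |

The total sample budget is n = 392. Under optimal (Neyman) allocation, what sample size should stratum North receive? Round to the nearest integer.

51

Neyman allocation: n_h = n · N_h S_h / Σ N_i S_i, with n = 392.
  stratum North: N_h·S_h = 360·1.2 = 432.00
  stratum South: N_h·S_h = 100·1.5 = 150.00
  stratum East: N_h·S_h = 1200·1.2 = 1440.00
  stratum West: N_h·S_h = 920·1.4 = 1288.00
Σ N_h S_h = 3310.00
n for stratum North = 392·432.00/3310.00 = 51.161 → 51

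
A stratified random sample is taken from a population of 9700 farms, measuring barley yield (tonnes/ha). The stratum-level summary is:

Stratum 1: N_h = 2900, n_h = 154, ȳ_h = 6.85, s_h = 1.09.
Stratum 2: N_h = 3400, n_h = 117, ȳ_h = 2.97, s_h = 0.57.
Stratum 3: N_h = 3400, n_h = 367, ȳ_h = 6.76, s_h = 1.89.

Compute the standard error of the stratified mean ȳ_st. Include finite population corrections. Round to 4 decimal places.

V̂(ȳ_st) = Σ W_h² (1 − n_h/N_h) s_h²/n_h, with W_h = N_h/N and N = 9700:
  stratum 1: (2900/9700)²·(1 − 154/2900)·1.09²/154 = 0.000652961
  stratum 2: (3400/9700)²·(1 − 117/3400)·0.57²/117 = 0.000329435
  stratum 3: (3400/9700)²·(1 − 367/3400)·1.89²/367 = 0.00106676
V̂(ȳ_st) = 0.00204915
SE(ȳ_st) = √0.00204915 = 0.0452676

SE(ȳ_st) ≈ 0.0453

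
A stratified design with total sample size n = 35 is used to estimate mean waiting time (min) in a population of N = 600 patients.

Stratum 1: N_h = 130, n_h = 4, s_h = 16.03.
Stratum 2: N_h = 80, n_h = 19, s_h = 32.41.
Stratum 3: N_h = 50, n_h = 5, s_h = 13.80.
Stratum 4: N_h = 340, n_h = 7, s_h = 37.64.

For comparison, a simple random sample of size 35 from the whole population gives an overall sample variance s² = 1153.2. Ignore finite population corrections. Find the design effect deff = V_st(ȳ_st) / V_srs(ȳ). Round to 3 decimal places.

deff ≈ 2.102

V̂(ȳ_st) = Σ W_h² s_h²/n_h, with W_h = N_h/N and N = 600:
  stratum 1: (130/600)²·16.03²/4 = 3.01572
  stratum 2: (80/600)²·32.41²/19 = 0.982838
  stratum 3: (50/600)²·13.80²/5 = 0.2645
  stratum 4: (340/600)²·37.64²/7 = 64.9915
V_st = 69.2546
V_srs = s²/n = 1153.2/35 = 32.9486
deff = V_st / V_srs = 69.2546/32.9486 = 2.1019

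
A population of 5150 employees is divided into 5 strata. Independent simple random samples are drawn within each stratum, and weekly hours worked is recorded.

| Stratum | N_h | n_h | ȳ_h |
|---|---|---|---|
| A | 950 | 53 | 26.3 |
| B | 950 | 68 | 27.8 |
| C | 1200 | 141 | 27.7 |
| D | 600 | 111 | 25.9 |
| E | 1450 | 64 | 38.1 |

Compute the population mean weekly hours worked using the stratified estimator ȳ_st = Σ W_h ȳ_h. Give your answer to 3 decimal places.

ȳ_st ≈ 30.179

N = Σ N_h = 5150. Stratum weights W_h = N_h/N.
ȳ_st = (950·26.3 + 950·27.8 + 1200·27.7 + 600·25.9 + 1450·38.1) / 5150 = 30.17864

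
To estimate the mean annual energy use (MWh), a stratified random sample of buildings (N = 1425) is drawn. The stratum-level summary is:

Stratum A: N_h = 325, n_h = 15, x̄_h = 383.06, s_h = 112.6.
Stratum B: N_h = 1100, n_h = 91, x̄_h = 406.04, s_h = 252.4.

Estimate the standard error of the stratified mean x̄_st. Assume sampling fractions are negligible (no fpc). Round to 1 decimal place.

V̂(x̄_st) = Σ W_h² s_h²/n_h, with W_h = N_h/N and N = 1425:
  stratum A: (325/1425)²·112.6²/15 = 43.9666
  stratum B: (1100/1425)²·252.4²/91 = 417.151
V̂(x̄_st) = 461.117
SE(x̄_st) = √461.117 = 21.4736

SE(x̄_st) ≈ 21.5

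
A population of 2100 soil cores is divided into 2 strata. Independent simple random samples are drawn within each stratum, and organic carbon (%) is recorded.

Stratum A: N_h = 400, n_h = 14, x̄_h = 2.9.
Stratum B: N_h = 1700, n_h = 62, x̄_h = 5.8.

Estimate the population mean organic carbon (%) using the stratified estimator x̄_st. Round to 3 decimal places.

N = Σ N_h = 2100. Stratum weights W_h = N_h/N.
x̄_st = (400·2.9 + 1700·5.8) / 2100 = 5.24762

x̄_st ≈ 5.248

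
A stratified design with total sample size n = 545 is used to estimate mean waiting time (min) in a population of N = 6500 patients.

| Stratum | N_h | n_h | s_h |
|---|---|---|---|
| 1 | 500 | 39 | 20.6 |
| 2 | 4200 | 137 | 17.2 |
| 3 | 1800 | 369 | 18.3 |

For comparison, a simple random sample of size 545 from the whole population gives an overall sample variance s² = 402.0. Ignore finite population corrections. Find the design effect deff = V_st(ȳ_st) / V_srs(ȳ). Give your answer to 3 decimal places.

deff ≈ 1.404

V̂(ȳ_st) = Σ W_h² s_h²/n_h, with W_h = N_h/N and N = 6500:
  stratum 1: (500/6500)²·20.6²/39 = 0.0643848
  stratum 2: (4200/6500)²·17.2²/137 = 0.901588
  stratum 3: (1800/6500)²·18.3²/369 = 0.0695976
V_st = 1.03557
V_srs = s²/n = 402.0/545 = 0.737615
deff = V_st / V_srs = 1.03557/0.737615 = 1.4039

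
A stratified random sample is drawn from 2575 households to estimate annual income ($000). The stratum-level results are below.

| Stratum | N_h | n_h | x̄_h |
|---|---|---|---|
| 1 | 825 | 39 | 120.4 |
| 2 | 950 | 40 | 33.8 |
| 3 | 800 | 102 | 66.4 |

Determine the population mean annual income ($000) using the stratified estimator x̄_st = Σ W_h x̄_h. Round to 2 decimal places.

x̄_st ≈ 71.67

N = Σ N_h = 2575. Stratum weights W_h = N_h/N.
x̄_st = (825·120.4 + 950·33.8 + 800·66.4) / 2575 = 71.6738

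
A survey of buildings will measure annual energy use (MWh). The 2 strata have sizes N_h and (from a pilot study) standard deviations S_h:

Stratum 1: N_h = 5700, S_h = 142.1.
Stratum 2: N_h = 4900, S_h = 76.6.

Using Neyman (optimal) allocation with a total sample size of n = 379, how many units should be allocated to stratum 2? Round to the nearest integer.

Neyman allocation: n_h = n · N_h S_h / Σ N_i S_i, with n = 379.
  stratum 1: N_h·S_h = 5700·142.1 = 809970.00
  stratum 2: N_h·S_h = 4900·76.6 = 375340.00
Σ N_h S_h = 1185310.00
n for stratum 2 = 379·375340.00/1185310.00 = 120.014 → 120

120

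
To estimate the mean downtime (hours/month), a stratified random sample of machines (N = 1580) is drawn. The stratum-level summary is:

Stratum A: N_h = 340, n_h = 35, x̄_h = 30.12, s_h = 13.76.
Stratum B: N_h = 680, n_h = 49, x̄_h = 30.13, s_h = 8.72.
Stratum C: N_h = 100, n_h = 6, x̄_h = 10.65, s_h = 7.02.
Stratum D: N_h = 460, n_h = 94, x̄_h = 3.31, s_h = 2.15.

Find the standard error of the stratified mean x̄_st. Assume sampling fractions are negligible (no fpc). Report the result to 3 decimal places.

SE(x̄_st) ≈ 0.758

V̂(x̄_st) = Σ W_h² s_h²/n_h, with W_h = N_h/N and N = 1580:
  stratum A: (340/1580)²·13.76²/35 = 0.250503
  stratum B: (680/1580)²·8.72²/49 = 0.287436
  stratum C: (100/1580)²·7.02²/6 = 0.032901
  stratum D: (460/1580)²·2.15²/94 = 0.00416822
V̂(x̄_st) = 0.575008
SE(x̄_st) = √0.575008 = 0.758293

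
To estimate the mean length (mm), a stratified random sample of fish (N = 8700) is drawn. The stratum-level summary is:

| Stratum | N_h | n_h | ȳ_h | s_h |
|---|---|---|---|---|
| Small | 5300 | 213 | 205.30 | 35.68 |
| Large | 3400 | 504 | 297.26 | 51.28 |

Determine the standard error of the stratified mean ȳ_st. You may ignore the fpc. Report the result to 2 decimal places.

V̂(ȳ_st) = Σ W_h² s_h²/n_h, with W_h = N_h/N and N = 8700:
  stratum Small: (5300/8700)²·35.68²/213 = 2.21811
  stratum Large: (3400/8700)²·51.28²/504 = 0.796865
V̂(ȳ_st) = 3.01498
SE(ȳ_st) = √3.01498 = 1.73637

SE(ȳ_st) ≈ 1.74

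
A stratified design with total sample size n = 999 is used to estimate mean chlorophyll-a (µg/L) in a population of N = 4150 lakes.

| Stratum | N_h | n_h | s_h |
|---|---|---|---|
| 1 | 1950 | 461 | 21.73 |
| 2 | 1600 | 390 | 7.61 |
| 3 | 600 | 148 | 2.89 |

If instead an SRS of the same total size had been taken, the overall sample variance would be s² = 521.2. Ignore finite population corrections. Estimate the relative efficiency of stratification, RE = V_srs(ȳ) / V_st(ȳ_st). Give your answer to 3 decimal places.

V̂(ȳ_st) = Σ W_h² s_h²/n_h, with W_h = N_h/N and N = 4150:
  stratum 1: (1950/4150)²·21.73²/461 = 0.226147
  stratum 2: (1600/4150)²·7.61²/390 = 0.0220723
  stratum 3: (600/4150)²·2.89²/148 = 0.00117961
V_st = 0.249399
V_srs = s²/n = 521.2/999 = 0.521722
Relative efficiency = V_srs / V_st = 0.521722/0.249399 = 2.0919

RE ≈ 2.092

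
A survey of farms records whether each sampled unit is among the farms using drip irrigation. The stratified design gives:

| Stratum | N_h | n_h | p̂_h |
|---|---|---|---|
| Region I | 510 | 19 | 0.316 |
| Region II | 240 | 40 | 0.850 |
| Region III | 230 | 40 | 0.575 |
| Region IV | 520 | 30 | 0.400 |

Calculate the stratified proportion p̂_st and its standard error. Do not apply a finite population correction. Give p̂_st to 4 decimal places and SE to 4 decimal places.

N = 1500; stratum weights W_h = N_h/N.
p̂_st = Σ W_h p̂_h = (510·0.316 + 240·0.850 + 230·0.575 + 520·0.400)/1500 = 0.47027
V̂(p̂_st) = Σ W_h² p̂_h(1−p̂_h)/(n_h−1):
  stratum Region I: (510/1500)²·0.316·0.684/18 = 0.00138812
  stratum Region II: (240/1500)²·0.850·0.150/39 = 8.36923e-05
  stratum Region III: (230/1500)²·0.575·0.425/39 = 0.000147321
  stratum Region IV: (520/1500)²·0.400·0.600/29 = 0.000994575
V̂(p̂_st) = 0.00261371; SE = √V̂ = 0.0511245

p̂_st ≈ 0.4703, SE ≈ 0.0511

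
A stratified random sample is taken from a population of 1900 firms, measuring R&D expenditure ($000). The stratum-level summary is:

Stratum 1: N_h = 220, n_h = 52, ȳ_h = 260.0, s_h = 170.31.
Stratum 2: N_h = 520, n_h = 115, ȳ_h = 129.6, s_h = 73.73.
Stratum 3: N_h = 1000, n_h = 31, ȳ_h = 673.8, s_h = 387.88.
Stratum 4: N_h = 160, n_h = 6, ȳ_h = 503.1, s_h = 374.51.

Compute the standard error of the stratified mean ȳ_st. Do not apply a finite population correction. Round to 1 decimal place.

SE(ȳ_st) ≈ 39.0

V̂(ȳ_st) = Σ W_h² s_h²/n_h, with W_h = N_h/N and N = 1900:
  stratum 1: (220/1900)²·170.31²/52 = 7.47851
  stratum 2: (520/1900)²·73.73²/115 = 3.54071
  stratum 3: (1000/1900)²·387.88²/31 = 1344.39
  stratum 4: (160/1900)²·374.51²/6 = 165.771
V̂(ȳ_st) = 1521.18
SE(ȳ_st) = √1521.18 = 39.0023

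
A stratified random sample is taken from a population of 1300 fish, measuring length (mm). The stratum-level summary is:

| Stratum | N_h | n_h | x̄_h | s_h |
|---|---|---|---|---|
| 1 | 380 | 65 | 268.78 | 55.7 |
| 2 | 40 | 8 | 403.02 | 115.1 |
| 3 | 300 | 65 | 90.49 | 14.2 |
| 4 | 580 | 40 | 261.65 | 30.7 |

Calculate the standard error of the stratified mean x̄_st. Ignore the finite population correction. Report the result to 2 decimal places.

V̂(x̄_st) = Σ W_h² s_h²/n_h, with W_h = N_h/N and N = 1300:
  stratum 1: (380/1300)²·55.7²/65 = 4.07828
  stratum 2: (40/1300)²·115.1²/8 = 1.56781
  stratum 3: (300/1300)²·14.2²/65 = 0.165203
  stratum 4: (580/1300)²·30.7²/40 = 4.69014
V̂(x̄_st) = 10.5014
SE(x̄_st) = √10.5014 = 3.24059

SE(x̄_st) ≈ 3.24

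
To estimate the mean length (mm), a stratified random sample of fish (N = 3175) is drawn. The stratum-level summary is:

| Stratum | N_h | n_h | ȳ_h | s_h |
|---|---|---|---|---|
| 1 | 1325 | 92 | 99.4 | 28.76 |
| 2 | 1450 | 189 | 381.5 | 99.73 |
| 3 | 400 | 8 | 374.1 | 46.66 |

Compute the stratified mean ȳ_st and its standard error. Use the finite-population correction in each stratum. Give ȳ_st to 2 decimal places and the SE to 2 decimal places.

ȳ_st ≈ 262.84, SE ≈ 3.90

ȳ_st = Σ W_h ȳ_h = (1325·99.4 + 1450·381.5 + 400·374.1)/3175 = 262.84094
V̂(ȳ_st) = Σ W_h² (1 − n_h/N_h) s_h²/n_h, with W_h = N_h/N and N = 3175:
  stratum 1: (1325/3175)²·(1 − 92/1325)·28.76²/92 = 1.45707
  stratum 2: (1450/3175)²·(1 − 189/1450)·99.73²/189 = 9.54521
  stratum 3: (400/3175)²·(1 − 8/400)·46.66²/8 = 4.2331
V̂(ȳ_st) = 15.2354
SE(ȳ_st) = √15.2354 = 3.90325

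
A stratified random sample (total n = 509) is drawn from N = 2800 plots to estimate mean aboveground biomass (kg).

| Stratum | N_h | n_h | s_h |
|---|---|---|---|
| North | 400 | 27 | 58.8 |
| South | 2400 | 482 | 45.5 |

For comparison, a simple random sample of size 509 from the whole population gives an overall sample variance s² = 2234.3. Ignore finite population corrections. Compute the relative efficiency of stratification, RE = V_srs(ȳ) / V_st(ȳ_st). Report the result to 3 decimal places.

V̂(ȳ_st) = Σ W_h² s_h²/n_h, with W_h = N_h/N and N = 2800:
  stratum North: (400/2800)²·58.8²/27 = 2.61333
  stratum South: (2400/2800)²·45.5²/482 = 3.1556
V_st = 5.76893
V_srs = s²/n = 2234.3/509 = 4.38959
Relative efficiency = V_srs / V_st = 4.38959/5.76893 = 0.7609

RE ≈ 0.761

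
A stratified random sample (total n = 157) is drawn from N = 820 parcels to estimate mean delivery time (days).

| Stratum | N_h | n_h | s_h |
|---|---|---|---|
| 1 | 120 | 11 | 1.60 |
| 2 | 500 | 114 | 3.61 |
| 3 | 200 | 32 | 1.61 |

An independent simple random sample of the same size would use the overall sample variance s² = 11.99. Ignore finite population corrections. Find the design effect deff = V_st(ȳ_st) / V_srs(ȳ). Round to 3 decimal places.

V̂(ȳ_st) = Σ W_h² s_h²/n_h, with W_h = N_h/N and N = 820:
  stratum 1: (120/820)²·1.60²/11 = 0.00498405
  stratum 2: (500/820)²·3.61²/114 = 0.0425032
  stratum 3: (200/820)²·1.61²/32 = 0.00481875
V_st = 0.052306
V_srs = s²/n = 11.99/157 = 0.0763694
deff = V_st / V_srs = 0.052306/0.0763694 = 0.6849

deff ≈ 0.685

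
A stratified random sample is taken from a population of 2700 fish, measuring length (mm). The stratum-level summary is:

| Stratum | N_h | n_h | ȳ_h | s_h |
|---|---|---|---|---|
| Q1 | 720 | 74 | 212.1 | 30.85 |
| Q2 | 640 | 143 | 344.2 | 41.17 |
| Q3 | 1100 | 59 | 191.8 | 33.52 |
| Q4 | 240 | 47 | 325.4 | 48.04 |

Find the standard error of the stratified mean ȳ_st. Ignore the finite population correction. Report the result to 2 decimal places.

V̂(ȳ_st) = Σ W_h² s_h²/n_h, with W_h = N_h/N and N = 2700:
  stratum Q1: (720/2700)²·30.85²/74 = 0.914568
  stratum Q2: (640/2700)²·41.17²/143 = 0.665975
  stratum Q3: (1100/2700)²·33.52²/59 = 3.16092
  stratum Q4: (240/2700)²·48.04²/47 = 0.387974
V̂(ȳ_st) = 5.12944
SE(ȳ_st) = √5.12944 = 2.26483

SE(ȳ_st) ≈ 2.26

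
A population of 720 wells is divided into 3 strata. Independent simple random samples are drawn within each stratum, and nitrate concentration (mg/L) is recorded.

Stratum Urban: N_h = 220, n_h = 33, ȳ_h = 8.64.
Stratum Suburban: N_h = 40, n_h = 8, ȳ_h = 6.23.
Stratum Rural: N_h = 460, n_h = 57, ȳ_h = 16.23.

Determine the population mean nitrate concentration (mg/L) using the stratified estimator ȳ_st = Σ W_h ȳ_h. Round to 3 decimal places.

N = Σ N_h = 720. Stratum weights W_h = N_h/N.
ȳ_st = (220·8.64 + 40·6.23 + 460·16.23) / 720 = 13.35528

ȳ_st ≈ 13.355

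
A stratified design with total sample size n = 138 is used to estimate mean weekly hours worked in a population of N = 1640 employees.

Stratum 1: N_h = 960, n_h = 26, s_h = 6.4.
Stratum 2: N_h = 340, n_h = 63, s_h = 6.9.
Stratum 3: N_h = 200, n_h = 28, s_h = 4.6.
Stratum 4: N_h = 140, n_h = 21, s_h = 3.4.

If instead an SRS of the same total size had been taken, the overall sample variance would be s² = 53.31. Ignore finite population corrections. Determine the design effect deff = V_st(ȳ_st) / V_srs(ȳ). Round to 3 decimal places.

deff ≈ 1.521

V̂(ȳ_st) = Σ W_h² s_h²/n_h, with W_h = N_h/N and N = 1640:
  stratum 1: (960/1640)²·6.4²/26 = 0.539811
  stratum 2: (340/1640)²·6.9²/63 = 0.0324809
  stratum 3: (200/1640)²·4.6²/28 = 0.0112391
  stratum 4: (140/1640)²·3.4²/21 = 0.0040115
V_st = 0.587542
V_srs = s²/n = 53.31/138 = 0.386304
deff = V_st / V_srs = 0.587542/0.386304 = 1.5209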